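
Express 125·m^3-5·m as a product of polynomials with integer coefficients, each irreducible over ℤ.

5·m·(5·m+1)·(5·m-1)

Factor out 5·m, leaving 25·m^2-1, which is a difference of two squares.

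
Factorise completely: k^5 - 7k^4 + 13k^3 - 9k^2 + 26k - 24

Trying the rational-root candidates, k = 3 is a root, giving the factor (k - 3) and quotient k^4 - 4k^3 + k^2 - 6k + 8.
Then k = 4 is a root, so (k - 4) divides it; the quotient is k^3 + k - 2.
Then k = 1 is a root, so (k - 1) divides it; the quotient is k^2 + k + 2.
The quadratic k^2 + k + 2 has discriminant -7 < 0 and is irreducible over ℤ.

(k - 1)(k - 3)(k - 4)(k^2 + k + 2)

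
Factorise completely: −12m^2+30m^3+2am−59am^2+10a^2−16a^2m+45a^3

Group: 9a(5a^2+am−6m^2) + (−5m+2)(5a^2+am−6m^2); both groups contain (5a^2+am−6m^2), so (9a−5m+2) is a factor with cofactor 5a^2+am−6m^2.
The cofactor groups again: 5a^2+am−6m^2 = 5a(a−m) + 6m(a−m); both groups contain (a−m), giving (5a+6m)(a−m).

(5a+6m)(9a−5m+2)(a−m)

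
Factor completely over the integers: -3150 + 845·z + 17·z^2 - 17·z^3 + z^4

Testing divisors of the constant over divisors of the leading coefficient, z = -7 is a root, giving the factor (z + 7) and quotient z^3 - 24·z^2 + 185·z - 450.
Then z = 5 is a root, so (z - 5) divides it; the quotient is z^2 - 19·z + 90.
The remaining quadratic factors as (z - 9)(z - 10).

(z + 7)·(z - 10)·(z - 5)·(z - 9)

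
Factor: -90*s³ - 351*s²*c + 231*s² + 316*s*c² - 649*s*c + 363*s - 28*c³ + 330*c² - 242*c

Group: 3*s*(-30*s² + 23*s*c - 33*s - 2*c² + 22*c) + (14*c - 11)*(-30*s² + 23*s*c - 33*s - 2*c² + 22*c); both groups contain (-30*s² + 23*s*c - 33*s - 2*c² + 22*c), so (3*s + 14*c - 11) is a factor with cofactor -30*s² + 23*s*c - 33*s - 2*c² + 22*c.
The cofactor groups again: -30*s² + 23*s*c - 33*s - 2*c² + 22*c = -10*s*(3*s - 2*c) + (c - 11)*(3*s - 2*c); both groups contain (3*s - 2*c), giving -(10*s - c + 11)*(3*s - 2*c).

-(3*s - 2*c)*(10*s - c + 11)*(3*s + 14*c - 11)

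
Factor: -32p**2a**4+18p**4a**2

Pull out the common factor 2p**2a**2; 9p**2-16a**2 is a difference of squares.

2a**2p**2(3p-4a)(3p+4a)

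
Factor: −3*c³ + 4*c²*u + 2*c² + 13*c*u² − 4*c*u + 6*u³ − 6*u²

−(3*c + 2*u − 2)*(c + u)*(c − 3*u)

Group: c*(−3*c² − 5*c*u + 2*c − 2*u² + 2*u) − 3*u*(−3*c² − 5*c*u + 2*c − 2*u² + 2*u); both groups contain (−3*c² − 5*c*u + 2*c − 2*u² + 2*u), so (c − 3*u) is a factor with cofactor −3*c² − 5*c*u + 2*c − 2*u² + 2*u.
The cofactor groups again: −3*c² − 5*c*u + 2*c − 2*u² + 2*u = −3*c*(c + u) + (−2*u + 2)*(c + u); both groups contain (c + u), giving −(3*c + 2*u − 2)*(c + u).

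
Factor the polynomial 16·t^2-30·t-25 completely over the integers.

Need a pair with product 16·(-25) = -400 and sum -30: that's -40 and 10.
Split the middle term: 16·t^2-40·t + 10·t-25 = 8·t·(2·t-5) + 5·(2·t-5).

(2·t-5)·(8·t+5)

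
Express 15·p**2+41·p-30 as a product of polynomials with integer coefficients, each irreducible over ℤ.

(3·p+10)·(5·p-3)

Need a pair with product 15·(-30) = -450 and sum 41: that's -9 and 50.
Split the middle term: 15·p**2-9·p + 50·p-30 = 3·p·(5·p-3) + 10·(5·p-3).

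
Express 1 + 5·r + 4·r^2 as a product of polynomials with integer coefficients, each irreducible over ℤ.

Need a pair with product 4·1 = 4 and sum 5: that's 4 and 1.
Split the middle term: 4·r^2 + 4·r + r + 1 = 4·r·(r + 1) + (r + 1).

(4·r + 1)·(r + 1)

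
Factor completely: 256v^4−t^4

(4v−t)(4v+t)(16v^2+t^2)

(4v)⁴ − (t)⁴ = ((4v)² − (t)²)((4v)² + (t)²); the first factor splits again, the second (16v^2+t^2) is irreducible.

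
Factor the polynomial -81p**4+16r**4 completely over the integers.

(2r-3p)(2r+3p)(4r**2+9p**2)

(2r)⁴ − (3p)⁴ = ((2r)² − (3p)²)((2r)² + (3p)²); the first factor splits again, the second (4r**2+9p**2) is irreducible.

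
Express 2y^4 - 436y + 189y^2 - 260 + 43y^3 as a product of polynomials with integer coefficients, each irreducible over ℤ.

(2y + 1)(y + 10)(y + 13)(y - 2)

Testing divisors of the constant over divisors of the leading coefficient, y = -1/2 is a root, so (2y + 1) divides it; the quotient is y^3 + 21y^2 + 84y - 260.
Next, y = 2 is a root, so (y - 2) is a factor; dividing leaves y^2 + 23y + 130.
The remaining quadratic factors as (y + 10)(y + 13).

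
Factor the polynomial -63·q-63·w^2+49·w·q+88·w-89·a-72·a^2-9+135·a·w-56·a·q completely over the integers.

-(8·a-7·w+9)·(9·a-9·w+7·q+1)

Group: -8·a·(9·a-9·w+7·q+1) + (7·w-9)·(9·a-9·w+7·q+1); both groups contain (9·a-9·w+7·q+1).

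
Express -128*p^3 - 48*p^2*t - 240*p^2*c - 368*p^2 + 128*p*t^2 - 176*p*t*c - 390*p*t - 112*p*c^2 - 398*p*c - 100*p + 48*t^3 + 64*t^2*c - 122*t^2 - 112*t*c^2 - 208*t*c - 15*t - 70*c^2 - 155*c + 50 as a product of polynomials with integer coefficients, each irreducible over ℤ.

Group: 8*p*(-16*p^2 + 10*p*t - 30*p*c - 36*p + 6*t^2 + 8*t*c - 19*t - 14*c^2 - 31*c + 10) + (8*t + 5)*(-16*p^2 + 10*p*t - 30*p*c - 36*p + 6*t^2 + 8*t*c - 19*t - 14*c^2 - 31*c + 10); both groups contain (-16*p^2 + 10*p*t - 30*p*c - 36*p + 6*t^2 + 8*t*c - 19*t - 14*c^2 - 31*c + 10), so (8*p + 8*t + 5) is a factor with cofactor -16*p^2 + 10*p*t - 30*p*c - 36*p + 6*t^2 + 8*t*c - 19*t - 14*c^2 - 31*c + 10.
The cofactor groups again: -16*p^2 + 10*p*t - 30*p*c - 36*p + 6*t^2 + 8*t*c - 19*t - 14*c^2 - 31*c + 10 = -8*p*(2*p - 2*t + 2*c + 5) + (-3*t - 7*c + 2)*(2*p - 2*t + 2*c + 5); both groups contain (2*p - 2*t + 2*c + 5), giving -(8*p + 3*t + 7*c - 2)*(2*p - 2*t + 2*c + 5).

-(2*p - 2*t + 2*c + 5)*(8*p + 3*t + 7*c - 2)*(8*p + 8*t + 5)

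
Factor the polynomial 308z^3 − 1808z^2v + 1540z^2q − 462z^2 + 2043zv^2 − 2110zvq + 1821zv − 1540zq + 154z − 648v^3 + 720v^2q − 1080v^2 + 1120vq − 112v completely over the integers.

(11z − 8v)(14z − 9v − 14)(2z − 9v + 10q − 1)

Group: 2z(154z^2 − 211zv − 154z + 72v^2 + 112v) + (−9v + 10q − 1)(154z^2 − 211zv − 154z + 72v^2 + 112v); both groups contain (154z^2 − 211zv − 154z + 72v^2 + 112v), so (2z − 9v + 10q − 1) is a factor with cofactor 154z^2 − 211zv − 154z + 72v^2 + 112v.
The cofactor groups again: 154z^2 − 211zv − 154z + 72v^2 + 112v = 14z(11z − 8v) + (−9v − 14)(11z − 8v); both groups contain (11z − 8v), giving (14z − 9v − 14)(11z − 8v).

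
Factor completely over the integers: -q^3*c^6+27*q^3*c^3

Every term has a factor of q^3*c^3; factoring it out leaves -c^3+27.
Recognize a difference of cubes with the parts 3 and c.

-c^3*q^3*(c-3)*(c^2+3*c+9)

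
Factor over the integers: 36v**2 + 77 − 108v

(6v − 11)(6v − 7)

Need a pair with product 36·77 = 2772 and sum −108: that's −42 and −66.
Split the middle term: 36v**2 − 42v − 66v + 77 = 6v(6v − 7) − 11(6v − 7).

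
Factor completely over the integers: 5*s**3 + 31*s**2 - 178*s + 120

By the rational root theorem, s = 4/5 is a root, giving the factor (5*s - 4) and quotient s**2 + 7*s - 30.
The remaining quadratic factors as (s - 3)(s + 10).

(5*s - 4)*(s + 10)*(s - 3)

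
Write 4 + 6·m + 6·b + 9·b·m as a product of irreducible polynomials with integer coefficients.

Group as (9·b·m + 6·b) + (6·m + 4) = 3·b·(3·m + 2) + 2·(3·m + 2).
Both groups share the factor (3·m + 2).

(3·b + 2)·(3·m + 2)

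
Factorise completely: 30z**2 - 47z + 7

(5z - 7)(6z - 1)

Need a pair with product 30·7 = 210 and sum -47: that's -42 and -5.
Split the middle term: 30z**2 - 42z - 5z + 7 = 6z(5z - 7) - (5z - 7).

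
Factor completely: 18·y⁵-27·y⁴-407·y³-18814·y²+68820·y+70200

Trying the rational-root candidates, y = 13/3 is a root, giving the factor (3·y-13) and quotient 6·y⁴+17·y³-62·y²-6540·y-5400.
Next, y = -5/6 is a root, so (6·y+5) divides it; the quotient is y³+2·y²-12·y-1080.
Continuing, y = 10 is a root, so (y-10) divides it; the quotient is y²+12·y+108.
The quadratic y²+12·y+108 has discriminant -288 < 0 and is irreducible over ℤ.

(3·y-13)·(6·y+5)·(y-10)·(y²+12·y+108)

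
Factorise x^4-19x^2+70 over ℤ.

Substitute u = x^2 to get a quadratic in u, then factor.
x^2-5 is irreducible over ℤ (5 is not a perfect square).
x^2-14 is irreducible over ℤ (14 is not a perfect square).

(x^2-14)(x^2-5)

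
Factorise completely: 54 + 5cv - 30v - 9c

Group as (5cv - 9c) + (-30v + 54) = c(5v - 9) - 6(5v - 9).
Both groups share the factor (5v - 9).

(5v - 9)(c - 6)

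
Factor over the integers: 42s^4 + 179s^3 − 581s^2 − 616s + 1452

(6s + 11)(7s − 11)(s + 6)(s − 2)

Among the possible rational roots, s = 11/7 is a root, so (7s − 11) is a factor; dividing leaves 6s^3 + 35s^2 − 28s − 132.
Then s = 2 is a root, so (s − 2) divides it; the quotient is 6s^2 + 47s + 66.
The remaining quadratic factors as (6s + 11)(s + 6).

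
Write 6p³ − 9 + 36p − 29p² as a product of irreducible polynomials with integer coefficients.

(2p − 3)(3p − 1)(p − 3)

Trying the rational-root candidates, p = 1/3 is a root, so (3p − 1) is a factor; dividing leaves 2p² − 9p + 9.
The remaining quadratic factors as (2p − 3)(p − 3).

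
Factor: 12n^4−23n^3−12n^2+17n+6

Testing divisors of the constant over divisors of the leading coefficient, n = −3/4 is a root, so (4n+3) divides it; the quotient is 3n^3−8n^2+3n+2.
Then n = 1 is a root, giving the factor (n−1) and quotient 3n^2−5n−2.
The remaining quadratic factors as (3n+1)(n−2).

(3n+1)(4n+3)(n−1)(n−2)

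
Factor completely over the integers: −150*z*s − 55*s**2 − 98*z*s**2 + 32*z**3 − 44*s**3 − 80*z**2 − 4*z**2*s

(2*z − 4*s − 5)*(8*z + 11*s)*(2*z + s)

Group: 2*z*(16*z**2 + 30*z*s + 11*s**2) + (−4*s − 5)*(16*z**2 + 30*z*s + 11*s**2); both groups contain (16*z**2 + 30*z*s + 11*s**2), so (2*z − 4*s − 5) is a factor with cofactor 16*z**2 + 30*z*s + 11*s**2.
The cofactor groups again: 16*z**2 + 30*z*s + 11*s**2 = 8*z*(2*z + s) + 11*s*(2*z + s); both groups contain (2*z + s), giving (8*z + 11*s)*(2*z + s).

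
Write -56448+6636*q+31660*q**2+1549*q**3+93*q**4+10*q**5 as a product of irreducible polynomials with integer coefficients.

Trying the rational-root candidates, q = -14 is a root, so (q+14) is a factor; dividing leaves 10*q**4-47*q**3+2207*q**2+762*q-4032.
Then q = -3/2 is a root, so (2*q+3) divides it; the quotient is 5*q**3-31*q**2+1150*q-1344.
Then q = 6/5 is a root, so (5*q-6) is a factor; dividing leaves q**2-5*q+224.
The quadratic q**2-5*q+224 has discriminant -871 < 0 and is irreducible over ℤ.

(2*q+3)*(5*q-6)*(q+14)*(q**2-5*q+224)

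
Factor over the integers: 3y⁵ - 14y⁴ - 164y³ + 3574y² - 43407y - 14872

By the rational root theorem, y = 11 is a root, so (y - 11) is a factor; dividing leaves 3y⁴ + 19y³ + 45y² + 4069y + 1352.
Continuing, y = -13 is a root, so (y + 13) divides it; the quotient is 3y³ - 20y² + 305y + 104.
Next, y = -1/3 is a root, so (3y + 1) divides it; the quotient is y² - 7y + 104.
The quadratic y² - 7y + 104 has discriminant -367 < 0 and is irreducible over ℤ.

(3y + 1)(y + 13)(y - 11)(y² - 7y + 104)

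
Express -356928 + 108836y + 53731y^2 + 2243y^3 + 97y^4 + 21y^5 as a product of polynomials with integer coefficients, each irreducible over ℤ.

Testing divisors of the constant over divisors of the leading coefficient, y = -11 is a root, so (y + 11) divides it; the quotient is 21y^4 - 134y^3 + 3717y^2 + 12844y - 32448.
Then y = 12/7 is a root, so (7y - 12) is a factor; dividing leaves 3y^3 - 14y^2 + 507y + 2704.
Next, y = -13/3 is a root, so (3y + 13) is a factor; dividing leaves y^2 - 9y + 208.
The quadratic y^2 - 9y + 208 has discriminant -751 < 0 and is irreducible over ℤ.

(3y + 13)(7y - 12)(y + 11)(y^2 - 9y + 208)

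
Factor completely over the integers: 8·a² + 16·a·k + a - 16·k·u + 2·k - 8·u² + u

(8·a - 8·u + 1)·(a + 2·k + u)

Group: 8·a·(a + 2·k + u) + (-8·u + 1)·(a + 2·k + u); both groups contain (a + 2·k + u).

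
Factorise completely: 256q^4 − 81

(4q)⁴ − (3)⁴ = ((4q)² − (3)²)((4q)² + (3)²); the first factor splits again, the second (16q^2 + 9) is irreducible.

(4q + 3)(4q − 3)(16q^2 + 9)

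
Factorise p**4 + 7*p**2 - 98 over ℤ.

(p**2 + 14)*(p**2 - 7)

Substitute u = p**2 to get a quadratic in u, then factor.
p**2 + 14 is irreducible over ℤ (always positive, so no real roots).
p**2 - 7 is irreducible over ℤ (7 is not a perfect square).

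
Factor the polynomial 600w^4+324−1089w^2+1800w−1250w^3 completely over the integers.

Trying the rational-root candidates, w = −1/6 is a root, giving the factor (6w+1) and quotient 100w^3−225w^2−144w+324.
Then w = 6/5 is a root, giving the factor (5w−6) and quotient 20w^2−21w−54.
The remaining quadratic factors as (4w−9)(5w+6).

(4w−9)(5w+6)(5w−6)(6w+1)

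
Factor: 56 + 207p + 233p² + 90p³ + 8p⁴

Trying the rational-root candidates, p = -8 is a root, so (p + 8) divides it; the quotient is 8p³ + 26p² + 25p + 7.
Next, p = -1 is a root, giving the factor (p + 1) and quotient 8p² + 18p + 7.
The remaining quadratic factors as (2p + 1)(4p + 7).

(2p + 1)(4p + 7)(p + 1)(p + 8)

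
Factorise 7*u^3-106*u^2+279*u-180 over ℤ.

Among the possible rational roots, u = 12 is a root, so (u-12) divides it; the quotient is 7*u^2-22*u+15.
The remaining quadratic factors as (u-1)(7*u-15).

(7*u-15)*(u-1)*(u-12)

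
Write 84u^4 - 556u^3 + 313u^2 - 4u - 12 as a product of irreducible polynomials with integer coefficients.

(2u - 1)(6u + 1)(7u - 2)(u - 6)

Among the possible rational roots, u = 6 is a root, giving the factor (u - 6) and quotient 84u^3 - 52u^2 + u + 2.
Next, u = 2/7 is a root, so (7u - 2) is a factor; dividing leaves 12u^2 - 4u - 1.
The remaining quadratic factors as (6u + 1)(2u - 1).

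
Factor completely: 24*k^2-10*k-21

Need a pair with product 24·(-21) = -504 and sum -10: that's -28 and 18.
Split the middle term: 24*k^2-28*k + 18*k-21 = 4*k*(6*k-7) + 3*(6*k-7).

(4*k+3)*(6*k-7)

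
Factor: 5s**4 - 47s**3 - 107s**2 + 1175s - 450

By the rational root theorem, s = -5 is a root, so (s + 5) is a factor; dividing leaves 5s**3 - 72s**2 + 253s - 90.
Continuing, s = 9 is a root, so (s - 9) is a factor; dividing leaves 5s**2 - 27s + 10.
The remaining quadratic factors as (5s - 2)(s - 5).

(5s - 2)(s + 5)(s - 5)(s - 9)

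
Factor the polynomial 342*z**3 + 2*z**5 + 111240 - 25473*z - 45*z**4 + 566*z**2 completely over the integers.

Testing divisors of the constant over divisors of the leading coefficient, z = -15/2 is a root, so (2*z + 15) divides it; the quotient is z**4 - 30*z**3 + 396*z**2 - 2687*z + 7416.
Next, z = 9 is a root, so (z - 9) divides it; the quotient is z**3 - 21*z**2 + 207*z - 824.
Continuing, z = 8 is a root, so (z - 8) is a factor; dividing leaves z**2 - 13*z + 103.
The quadratic z**2 - 13*z + 103 has discriminant -243 < 0 and is irreducible over ℤ.

(2*z + 15)*(z - 8)*(z - 9)*(z**2 - 13*z + 103)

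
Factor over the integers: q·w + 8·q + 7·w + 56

Group as (q·w + 8·q) + (7·w + 56) = q·(w + 8) + 7·(w + 8).
Both groups share the factor (w + 8).

(q + 7)·(w + 8)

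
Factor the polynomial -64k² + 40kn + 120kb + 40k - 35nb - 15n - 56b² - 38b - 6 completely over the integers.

-(8k - 7b - 3)(8k - 5n - 8b - 2)

Group: -8k(8k - 7b - 3) + (5n + 8b + 2)(8k - 7b - 3); both groups contain (8k - 7b - 3).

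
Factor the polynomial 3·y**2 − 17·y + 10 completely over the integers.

Need a pair with product 3·10 = 30 and sum −17: that's −15 and −2.
Split the middle term: 3·y**2 − 15·y − 2·y + 10 = 3·y·(y − 5) − 2·(y − 5).

(3·y − 2)·(y − 5)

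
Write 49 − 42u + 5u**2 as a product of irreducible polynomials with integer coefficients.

(5u − 7)(u − 7)

Need a pair with product 5·49 = 245 and sum −42: that's −35 and −7.
Split the middle term: 5u**2 − 35u − 7u + 49 = 5u(u − 7) − 7(u − 7).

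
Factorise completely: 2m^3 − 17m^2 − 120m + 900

Trying the rational-root candidates, m = 6 is a root, giving the factor (m − 6) and quotient 2m^2 − 5m − 150.
The remaining quadratic factors as (2m + 15)(m − 10).

(2m + 15)(m − 10)(m − 6)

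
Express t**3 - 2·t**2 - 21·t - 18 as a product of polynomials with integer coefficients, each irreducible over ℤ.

(t + 1)·(t + 3)·(t - 6)

Testing divisors of the constant over divisors of the leading coefficient, t = -3 is a root, so (t + 3) is a factor; dividing leaves t**2 - 5·t - 6.
The remaining quadratic factors as (t - 6)(t + 1).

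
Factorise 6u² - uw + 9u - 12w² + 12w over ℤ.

Group: 3u(2u - 3w + 3) + 4w(2u - 3w + 3); both groups contain (2u - 3w + 3).

(2u - 3w + 3)(3u + 4w)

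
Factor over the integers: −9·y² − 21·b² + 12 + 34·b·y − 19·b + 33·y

−(3·b − y + 4)·(7·b − 9·y − 3)

Group: −7·b·(3·b − y + 4) + (9·y + 3)·(3·b − y + 4); both groups contain (3·b − y + 4).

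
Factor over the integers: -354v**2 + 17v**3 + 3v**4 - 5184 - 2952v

(3v + 8)(v + 6)(v + 9)(v - 12)

Trying the rational-root candidates, v = -9 is a root, so (v + 9) divides it; the quotient is 3v**3 - 10v**2 - 264v - 576.
Next, v = 12 is a root, so (v - 12) divides it; the quotient is 3v**2 + 26v + 48.
The remaining quadratic factors as (v + 6)(3v + 8).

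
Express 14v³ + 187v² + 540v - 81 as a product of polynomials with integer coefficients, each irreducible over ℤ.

Testing divisors of the constant over divisors of the leading coefficient, v = -9/2 is a root, giving the factor (2v + 9) and quotient 7v² + 62v - 9.
The remaining quadratic factors as (v + 9)(7v - 1).

(2v + 9)(7v - 1)(v + 9)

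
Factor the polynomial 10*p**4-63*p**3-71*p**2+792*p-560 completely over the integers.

Trying the rational-root candidates, p = 5 is a root, giving the factor (p-5) and quotient 10*p**3-13*p**2-136*p+112.
Next, p = -7/2 is a root, so (2*p+7) divides it; the quotient is 5*p**2-24*p+16.
The remaining quadratic factors as (p-4)(5*p-4).

(2*p+7)*(5*p-4)*(p-4)*(p-5)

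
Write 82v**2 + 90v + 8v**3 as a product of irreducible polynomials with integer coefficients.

Pull out the common factor 2v, then factor the remaining trinomial.

2v(4v + 5)(v + 9)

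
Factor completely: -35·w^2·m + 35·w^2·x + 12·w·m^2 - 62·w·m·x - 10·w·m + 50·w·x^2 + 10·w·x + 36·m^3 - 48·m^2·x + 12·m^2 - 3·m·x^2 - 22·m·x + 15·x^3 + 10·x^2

-(5·w - 6·m + 5·x)·(7·w + 6·m + 3·x + 2)·(m - x)

Group: 7·w·(-5·w·m + 5·w·x + 6·m^2 - 11·m·x + 5·x^2) + (6·m + 3·x + 2)·(-5·w·m + 5·w·x + 6·m^2 - 11·m·x + 5·x^2); both groups contain (-5·w·m + 5·w·x + 6·m^2 - 11·m·x + 5·x^2), so (7·w + 6·m + 3·x + 2) is a factor with cofactor -5·w·m + 5·w·x + 6·m^2 - 11·m·x + 5·x^2.
The cofactor groups again: -5·w·m + 5·w·x + 6·m^2 - 11·m·x + 5·x^2 = -5·w·(m - x) + (6·m - 5·x)·(m - x); both groups contain (m - x), giving -(5·w - 6·m + 5·x)·(m - x).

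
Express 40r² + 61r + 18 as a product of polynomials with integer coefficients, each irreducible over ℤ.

Need a pair with product 40·18 = 720 and sum 61: that's 16 and 45.
Split the middle term: 40r² + 16r + 45r + 18 = 8r(5r + 2) + 9(5r + 2).

(5r + 2)(8r + 9)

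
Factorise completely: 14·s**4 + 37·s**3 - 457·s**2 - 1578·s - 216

(2·s + 9)·(7·s + 1)·(s + 4)·(s - 6)

Trying the rational-root candidates, s = 6 is a root, so (s - 6) divides it; the quotient is 14·s**3 + 121·s**2 + 269·s + 36.
Then s = -4 is a root, so (s + 4) is a factor; dividing leaves 14·s**2 + 65·s + 9.
The remaining quadratic factors as (2·s + 9)(7·s + 1).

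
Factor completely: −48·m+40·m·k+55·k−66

Group as (40·m·k−48·m) + (55·k−66) = 8·m·(5·k−6) + 11·(5·k−6).
Both groups share the factor (5·k−6).

(5·k−6)·(8·m+11)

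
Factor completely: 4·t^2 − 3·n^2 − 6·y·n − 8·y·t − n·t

−(3·n + 4·t)·(2·y + n − t)

Group: −3·n·(2·y + n − t) − 4·t·(2·y + n − t); both groups contain (2·y + n − t).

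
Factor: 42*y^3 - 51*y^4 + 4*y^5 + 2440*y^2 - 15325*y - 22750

(4*y + 5)*(y + 7)*(y - 10)*(y^2 - 11*y + 65)

Testing divisors of the constant over divisors of the leading coefficient, y = -7 is a root, so (y + 7) divides it; the quotient is 4*y^4 - 79*y^3 + 595*y^2 - 1725*y - 3250.
Then y = -5/4 is a root, so (4*y + 5) divides it; the quotient is y^3 - 21*y^2 + 175*y - 650.
Then y = 10 is a root, so (y - 10) is a factor; dividing leaves y^2 - 11*y + 65.
The quadratic y^2 - 11*y + 65 has discriminant -139 < 0 and is irreducible over ℤ.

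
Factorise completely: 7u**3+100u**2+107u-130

(7u-5)(u+13)(u+2)

Among the possible rational roots, u = 5/7 is a root, giving the factor (7u-5) and quotient u**2+15u+26.
The remaining quadratic factors as (u+2)(u+13).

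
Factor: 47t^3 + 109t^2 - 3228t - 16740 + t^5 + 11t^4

Trying the rational-root candidates, t = -5 is a root, giving the factor (t + 5) and quotient t^4 + 6t^3 + 17t^2 + 24t - 3348.
Then t = 6 is a root, giving the factor (t - 6) and quotient t^3 + 12t^2 + 89t + 558.
Then t = -9 is a root, giving the factor (t + 9) and quotient t^2 + 3t + 62.
The quadratic t^2 + 3t + 62 has discriminant -239 < 0 and is irreducible over ℤ.

(t + 5)(t + 9)(t - 6)(t^2 + 3t + 62)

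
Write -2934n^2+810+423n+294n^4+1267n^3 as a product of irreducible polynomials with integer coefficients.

(6n-5)(7n+3)(7n-9)(n+6)

Among the possible rational roots, n = -6 is a root, so (n+6) divides it; the quotient is 294n^3-497n^2+48n+135.
Next, n = 5/6 is a root, giving the factor (6n-5) and quotient 49n^2-42n-27.
The remaining quadratic factors as (7n+3)(7n-9).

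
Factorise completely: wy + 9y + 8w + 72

Group as (wy + 8w) + (9y + 72) = w(y + 8) + 9(y + 8).
Both groups share the factor (y + 8).

(w + 9)(y + 8)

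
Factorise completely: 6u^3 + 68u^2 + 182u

2u(3u + 13)(u + 7)

Pull out the common factor 2u, then factor the remaining trinomial.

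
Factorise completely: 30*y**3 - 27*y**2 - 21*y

3*y*(2*y + 1)*(5*y - 7)

Pull out the common factor 3*y, then factor the remaining trinomial.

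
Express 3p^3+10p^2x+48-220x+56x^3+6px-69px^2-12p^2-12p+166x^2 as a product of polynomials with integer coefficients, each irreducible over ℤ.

Group: p(3p^2+13px-56x^2+58x-12) + (-x-4)(3p^2+13px-56x^2+58x-12); both groups contain (3p^2+13px-56x^2+58x-12), so (p-x-4) is a factor with cofactor 3p^2+13px-56x^2+58x-12.
The cofactor groups again: 3p^2+13px-56x^2+58x-12 = p(3p-8x+6) + (7x-2)(3p-8x+6); both groups contain (3p-8x+6), giving (p+7x-2)(3p-8x+6).

(3p-8x+6)(p+7x-2)(p-x-4)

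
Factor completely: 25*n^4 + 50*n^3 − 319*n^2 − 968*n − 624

Among the possible rational roots, n = −1 is a root, giving the factor (n + 1) and quotient 25*n^3 + 25*n^2 − 344*n − 624.
Then n = −13/5 is a root, giving the factor (5*n + 13) and quotient 5*n^2 − 8*n − 48.
The remaining quadratic factors as (5*n + 12)(n − 4).

(5*n + 12)*(5*n + 13)*(n + 1)*(n − 4)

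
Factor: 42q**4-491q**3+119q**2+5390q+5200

(6q+13)(7q+8)(q-10)(q-5)

Testing divisors of the constant over divisors of the leading coefficient, q = -8/7 is a root, so (7q+8) is a factor; dividing leaves 6q**3-77q**2+105q+650.
Next, q = 10 is a root, so (q-10) divides it; the quotient is 6q**2-17q-65.
The remaining quadratic factors as (q-5)(6q+13).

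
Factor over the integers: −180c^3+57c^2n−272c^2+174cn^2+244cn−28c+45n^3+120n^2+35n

−(4c−5n)(5c+3n+7)(9c+3n+1)

Group: 5c(−36c^2+33cn−4c+15n^2+5n) + (3n+7)(−36c^2+33cn−4c+15n^2+5n); both groups contain (−36c^2+33cn−4c+15n^2+5n), so (5c+3n+7) is a factor with cofactor −36c^2+33cn−4c+15n^2+5n.
The cofactor groups again: −36c^2+33cn−4c+15n^2+5n = −9c(4c−5n) + (−3n−1)(4c−5n); both groups contain (4c−5n), giving −(9c+3n+1)(4c−5n).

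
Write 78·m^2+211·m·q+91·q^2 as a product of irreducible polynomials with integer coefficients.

(13·m+7·q)·(6·m+13·q)

Group: 13·m·(6·m+13·q) + 7·q·(6·m+13·q); both groups contain (6·m+13·q).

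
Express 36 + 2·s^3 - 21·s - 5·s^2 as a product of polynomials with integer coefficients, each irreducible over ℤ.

(2·s - 3)·(s + 3)·(s - 4)

Among the possible rational roots, s = 4 is a root, giving the factor (s - 4) and quotient 2·s^2 + 3·s - 9.
The remaining quadratic factors as (2·s - 3)(s + 3).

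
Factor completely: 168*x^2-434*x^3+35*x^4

Pull out the common factor 7*x^2, then factor the remaining trinomial.

7*x^2*(5*x-2)*(x-12)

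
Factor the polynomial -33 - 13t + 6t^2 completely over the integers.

(2t + 3)(3t - 11)

Need a pair with product 6·(-33) = -198 and sum -13: that's 9 and -22.
Split the middle term: 6t^2 + 9t - 22t - 33 = 3t(2t + 3) - 11(2t + 3).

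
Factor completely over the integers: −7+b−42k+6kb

(6k+1)(b−7)

Group as (6kb−42k) + (b−7) = 6k(b−7) + (b−7).
Both groups share the factor (b−7).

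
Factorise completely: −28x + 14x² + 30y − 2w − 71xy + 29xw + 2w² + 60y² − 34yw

(x − 4y + 2w − 2)(14x − 15y + w)

Group: 14x(x − 4y + 2w − 2) + (−15y + w)(x − 4y + 2w − 2); both groups contain (x − 4y + 2w − 2).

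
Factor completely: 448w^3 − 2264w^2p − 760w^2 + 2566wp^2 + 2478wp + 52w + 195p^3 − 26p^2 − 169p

(4w − 13p)(8w − 15p − 13)(14w + p − 1)

Group: 4w(112w^2 − 202wp − 190w − 15p^2 + 2p + 13) − 13p(112w^2 − 202wp − 190w − 15p^2 + 2p + 13); both groups contain (112w^2 − 202wp − 190w − 15p^2 + 2p + 13), so (4w − 13p) is a factor with cofactor 112w^2 − 202wp − 190w − 15p^2 + 2p + 13.
The cofactor groups again: 112w^2 − 202wp − 190w − 15p^2 + 2p + 13 = 8w(14w + p − 1) + (−15p − 13)(14w + p − 1); both groups contain (14w + p − 1), giving (8w − 15p − 13)(14w + p − 1).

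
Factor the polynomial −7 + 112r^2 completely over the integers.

7(4r + 1)(4r − 1)

Pull out the common factor 7; 16r^2 − 1 is a difference of squares.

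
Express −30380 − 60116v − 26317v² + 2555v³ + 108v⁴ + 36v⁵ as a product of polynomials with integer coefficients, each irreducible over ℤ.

Among the possible rational roots, v = 7 is a root, giving the factor (v − 7) and quotient 36v⁴ + 360v³ + 5075v² + 9208v + 4340.
Then v = −7/6 is a root, so (6v + 7) is a factor; dividing leaves 6v³ + 53v² + 784v + 620.
Then v = −5/6 is a root, giving the factor (6v + 5) and quotient v² + 8v + 124.
The quadratic v² + 8v + 124 has discriminant −432 < 0 and is irreducible over ℤ.

(6v + 5)(6v + 7)(v − 7)(v² + 8v + 124)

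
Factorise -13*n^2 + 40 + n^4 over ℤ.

(n^2 - 5)*(n^2 - 8)

Substitute u = n^2 to get a quadratic in u, then factor.
n^2 - 8 is irreducible over ℤ (8 is not a perfect square).
n^2 - 5 is irreducible over ℤ (5 is not a perfect square).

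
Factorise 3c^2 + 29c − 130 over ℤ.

(3c − 10)(c + 13)

Need a pair with product 3·(−130) = −390 and sum 29: that's 39 and −10.
Split the middle term: 3c^2 + 39c − 10c − 130 = 3c(c + 13) − 10(c + 13).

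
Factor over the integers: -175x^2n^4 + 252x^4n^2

Every term has a factor of 7x^2n^2. Then 36x^2 - 25n^2 = (6x)² − (5n)².

7n^2x^2(6x - 5n)(6x + 5n)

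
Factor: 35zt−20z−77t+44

(5z−11)(7t−4)

Group as (35zt−20z) + (−77t+44) = 5z(7t−4) − 11(7t−4).
Both groups share the factor (7t−4).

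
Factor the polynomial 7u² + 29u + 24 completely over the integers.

(7u + 8)(u + 3)

Need a pair with product 7·24 = 168 and sum 29: that's 21 and 8.
Split the middle term: 7u² + 21u + 8u + 24 = 7u(u + 3) + 8(u + 3).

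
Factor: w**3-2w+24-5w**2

Trying the rational-root candidates, w = 3 is a root, giving the factor (w-3) and quotient w**2-2w-8.
The remaining quadratic factors as (w-4)(w+2).

(w+2)(w-3)(w-4)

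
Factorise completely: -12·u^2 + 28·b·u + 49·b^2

Group: 7·b·(7·b + 6·u) - 2·u·(7·b + 6·u); both groups contain (7·b + 6·u).

(7·b + 6·u)·(7·b - 2·u)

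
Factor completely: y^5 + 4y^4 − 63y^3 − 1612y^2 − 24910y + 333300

(y + 15)(y − 10)(y − 11)(y^2 + 10y + 202)

Among the possible rational roots, y = 10 is a root, giving the factor (y − 10) and quotient y^4 + 14y^3 + 77y^2 − 842y − 33330.
Then y = 11 is a root, giving the factor (y − 11) and quotient y^3 + 25y^2 + 352y + 3030.
Continuing, y = −15 is a root, giving the factor (y + 15) and quotient y^2 + 10y + 202.
The quadratic y^2 + 10y + 202 has discriminant −708 < 0 and is irreducible over ℤ.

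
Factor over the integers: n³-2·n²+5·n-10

Group as (n³+5·n) + (-2·n²-10) = n·(n²+5) - 2·(n²+5).
Both groups share the factor (n²+5).

(n-2)·(n²+5)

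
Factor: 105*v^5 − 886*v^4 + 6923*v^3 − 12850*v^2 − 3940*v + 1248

(3*v − 8)*(5*v − 1)*(7*v + 3)*(v^2 − 6*v + 52)

Testing divisors of the constant over divisors of the leading coefficient, v = −3/7 is a root, so (7*v + 3) divides it; the quotient is 15*v^4 − 133*v^3 + 1046*v^2 − 2284*v + 416.
Next, v = 1/5 is a root, so (5*v − 1) is a factor; dividing leaves 3*v^3 − 26*v^2 + 204*v − 416.
Next, v = 8/3 is a root, so (3*v − 8) is a factor; dividing leaves v^2 − 6*v + 52.
The quadratic v^2 − 6*v + 52 has discriminant −172 < 0 and is irreducible over ℤ.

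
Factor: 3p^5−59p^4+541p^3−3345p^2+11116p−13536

(3p−8)(p−4)(p−9)(p^2−4p+47)

Among the possible rational roots, p = 4 is a root, so (p−4) divides it; the quotient is 3p^4−47p^3+353p^2−1933p+3384.
Then p = 9 is a root, so (p−9) divides it; the quotient is 3p^3−20p^2+173p−376.
Continuing, p = 8/3 is a root, so (3p−8) is a factor; dividing leaves p^2−4p+47.
The quadratic p^2−4p+47 has discriminant −172 < 0 and is irreducible over ℤ.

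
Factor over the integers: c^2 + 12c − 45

Two integers with product −45 and sum 12 are −3 and 15.

(c + 15)(c − 3)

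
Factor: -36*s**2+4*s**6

4*s**2*(s**2+3)*(s**2-3)

Every term has a factor of 4*s**2; factoring it out leaves s**4-9.
Recognize a difference of squares with the parts s**2 and 3.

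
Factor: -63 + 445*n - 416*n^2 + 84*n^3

Among the possible rational roots, n = 1/6 is a root, so (6*n - 1) is a factor; dividing leaves 14*n^2 - 67*n + 63.
The remaining quadratic factors as (2*n - 7)(7*n - 9).

(2*n - 7)*(6*n - 1)*(7*n - 9)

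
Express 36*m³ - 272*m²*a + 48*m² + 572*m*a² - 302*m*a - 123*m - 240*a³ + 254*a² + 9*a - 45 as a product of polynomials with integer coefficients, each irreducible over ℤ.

(9*m - 5*a + 3)*(2*m - 6*a + 5)*(2*m - 8*a - 3)

Group: 2*m*(18*m² - 82*m*a - 21*m + 40*a² - 9*a - 9) + (-6*a + 5)*(18*m² - 82*m*a - 21*m + 40*a² - 9*a - 9); both groups contain (18*m² - 82*m*a - 21*m + 40*a² - 9*a - 9), so (2*m - 6*a + 5) is a factor with cofactor 18*m² - 82*m*a - 21*m + 40*a² - 9*a - 9.
The cofactor groups again: 18*m² - 82*m*a - 21*m + 40*a² - 9*a - 9 = 9*m*(2*m - 8*a - 3) + (-5*a + 3)*(2*m - 8*a - 3); both groups contain (2*m - 8*a - 3), giving (9*m - 5*a + 3)*(2*m - 8*a - 3).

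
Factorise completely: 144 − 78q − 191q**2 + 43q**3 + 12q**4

Trying the rational-root candidates, q = 8/3 is a root, so (3q − 8) divides it; the quotient is 4q**3 + 25q**2 + 3q − 18.
Then q = 3/4 is a root, so (4q − 3) is a factor; dividing leaves q**2 + 7q + 6.
The remaining quadratic factors as (q + 1)(q + 6).

(3q − 8)(4q − 3)(q + 1)(q + 6)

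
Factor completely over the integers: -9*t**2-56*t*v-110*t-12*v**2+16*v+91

-(9*t+2*v-7)*(t+6*v+13)

Group: -9*t*(t+6*v+13) + (-2*v+7)*(t+6*v+13); both groups contain (t+6*v+13).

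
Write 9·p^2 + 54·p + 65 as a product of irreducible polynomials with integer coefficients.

Need a pair with product 9·65 = 585 and sum 54: that's 15 and 39.
Split the middle term: 9·p^2 + 15·p + 39·p + 65 = 3·p·(3·p + 5) + 13·(3·p + 5).

(3·p + 13)·(3·p + 5)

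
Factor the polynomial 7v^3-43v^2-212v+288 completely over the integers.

By the rational root theorem, v = 9 is a root, so (v-9) is a factor; dividing leaves 7v^2+20v-32.
The remaining quadratic factors as (v+4)(7v-8).

(7v-8)(v+4)(v-9)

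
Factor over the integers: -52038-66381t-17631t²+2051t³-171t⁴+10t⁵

(2t+3)(5t+7)(t-14)(t²-6t+177)

Among the possible rational roots, t = -7/5 is a root, so (5t+7) divides it; the quotient is 2t⁴-37t³+462t²-4173t-7434.
Then t = -3/2 is a root, so (2t+3) is a factor; dividing leaves t³-20t²+261t-2478.
Continuing, t = 14 is a root, giving the factor (t-14) and quotient t²-6t+177.
The quadratic t²-6t+177 has discriminant -672 < 0 and is irreducible over ℤ.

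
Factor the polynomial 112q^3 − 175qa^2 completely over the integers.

Factor out 7q, leaving 16q^2 − 25a^2, which is a difference of two squares.

7q(4q − 5a)(4q + 5a)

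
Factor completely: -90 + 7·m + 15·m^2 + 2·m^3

(2·m + 9)·(m + 5)·(m - 2)

Testing divisors of the constant over divisors of the leading coefficient, m = -9/2 is a root, giving the factor (2·m + 9) and quotient m^2 + 3·m - 10.
The remaining quadratic factors as (m + 5)(m - 2).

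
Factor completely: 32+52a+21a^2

Need a pair with product 21·32 = 672 and sum 52: that's 24 and 28.
Split the middle term: 21a^2+24a + 28a+32 = 3a(7a+8) + 4(7a+8).

(3a+4)(7a+8)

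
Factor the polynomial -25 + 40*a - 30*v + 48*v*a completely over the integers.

Group as (48*v*a - 30*v) + (40*a - 25) = 6*v*(8*a - 5) + 5*(8*a - 5).
Both groups share the factor (8*a - 5).

(6*v + 5)*(8*a - 5)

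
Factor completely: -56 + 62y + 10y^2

Pull out the common factor 2, then factor the remaining trinomial.

2(5y - 4)(y + 7)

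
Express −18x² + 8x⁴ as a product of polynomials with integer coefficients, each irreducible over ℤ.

Pull out the common factor 2x²; 4x² − 9 is a difference of squares.

2x²(2x + 3)(2x − 3)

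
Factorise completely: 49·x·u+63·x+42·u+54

(7·u+9)·(7·x+6)

Group as (49·x·u+63·x) + (42·u+54) = 7·x·(7·u+9) + 6·(7·u+9).
Both groups share the factor (7·u+9).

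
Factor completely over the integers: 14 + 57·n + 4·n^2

Need a pair with product 4·14 = 56 and sum 57: that's 1 and 56.
Split the middle term: 4·n^2 + n + 56·n + 14 = n·(4·n + 1) + 14·(4·n + 1).

(4·n + 1)·(n + 14)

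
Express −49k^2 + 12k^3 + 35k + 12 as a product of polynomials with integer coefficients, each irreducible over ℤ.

(3k − 4)(4k + 1)(k − 3)

By the rational root theorem, k = 4/3 is a root, so (3k − 4) is a factor; dividing leaves 4k^2 − 11k − 3.
The remaining quadratic factors as (k − 3)(4k + 1).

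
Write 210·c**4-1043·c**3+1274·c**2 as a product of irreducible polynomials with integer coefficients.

7·c**2·(5·c-14)·(6·c-13)

Pull out the common factor 7·c**2, then factor the remaining trinomial.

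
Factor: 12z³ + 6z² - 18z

Pull out the common factor 6z, then factor the remaining trinomial.

6z(2z + 3)(z - 1)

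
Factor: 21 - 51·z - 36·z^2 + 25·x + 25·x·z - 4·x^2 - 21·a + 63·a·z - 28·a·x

-(4·x - 9·z + 3)·(7·a + x - 4·z - 7)

Group: -4·x·(7·a + x - 4·z - 7) + (9·z - 3)·(7·a + x - 4·z - 7); both groups contain (7·a + x - 4·z - 7).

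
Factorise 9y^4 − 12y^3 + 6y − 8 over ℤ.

Group as (9y^4 + 6y) + (−12y^3 − 8) = 3y(3y^3 + 2) − 4(3y^3 + 2).
Both groups share the factor (3y^3 + 2).

(3y − 4)(3y^3 + 2)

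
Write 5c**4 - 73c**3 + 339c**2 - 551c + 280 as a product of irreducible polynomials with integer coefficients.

(5c - 8)(c - 1)(c - 5)(c - 7)

Among the possible rational roots, c = 5 is a root, so (c - 5) divides it; the quotient is 5c**3 - 48c**2 + 99c - 56.
Then c = 1 is a root, so (c - 1) divides it; the quotient is 5c**2 - 43c + 56.
The remaining quadratic factors as (c - 7)(5c - 8).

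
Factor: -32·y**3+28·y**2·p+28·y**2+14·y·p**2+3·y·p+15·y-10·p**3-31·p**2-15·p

Group: 4·y·(-8·y**2+3·y·p-3·y+5·p**2+3·p) + (-2·p-5)·(-8·y**2+3·y·p-3·y+5·p**2+3·p); both groups contain (-8·y**2+3·y·p-3·y+5·p**2+3·p), so (4·y-2·p-5) is a factor with cofactor -8·y**2+3·y·p-3·y+5·p**2+3·p.
The cofactor groups again: -8·y**2+3·y·p-3·y+5·p**2+3·p = -8·y·(y-p) + (-5·p-3)·(y-p); both groups contain (y-p), giving -(8·y+5·p+3)·(y-p).

-(4·y-2·p-5)·(y-p)·(8·y+5·p+3)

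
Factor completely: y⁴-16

(y+2)(y-2)(y²+4)

Substitute u = y² to get a quadratic in u, then factor.
y²-4 is a difference of squares.
y²+4 is irreducible over ℤ (sum of squares).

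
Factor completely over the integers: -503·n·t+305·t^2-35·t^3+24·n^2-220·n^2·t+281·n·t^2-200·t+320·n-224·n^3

Group: 4·n·(-56·n^2+43·n·t-64·n-5·t^2+40·t) + (7·t-5)·(-56·n^2+43·n·t-64·n-5·t^2+40·t); both groups contain (-56·n^2+43·n·t-64·n-5·t^2+40·t), so (4·n+7·t-5) is a factor with cofactor -56·n^2+43·n·t-64·n-5·t^2+40·t.
The cofactor groups again: -56·n^2+43·n·t-64·n-5·t^2+40·t = -8·n·(7·n-t+8) + 5·t·(7·n-t+8); both groups contain (7·n-t+8), giving -(8·n-5·t)·(7·n-t+8).

-(4·n+7·t-5)·(7·n-t+8)·(8·n-5·t)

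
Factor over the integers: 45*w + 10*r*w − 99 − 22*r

(2*r + 9)*(5*w − 11)

Group as (10*r*w − 22*r) + (45*w − 99) = 2*r*(5*w − 11) + 9*(5*w − 11).
Both groups share the factor (5*w − 11).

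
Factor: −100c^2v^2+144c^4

4c^2(6c+5v)(6c−5v)

Factor out 4c^2, leaving 36c^2−25v^2, which is a difference of two squares.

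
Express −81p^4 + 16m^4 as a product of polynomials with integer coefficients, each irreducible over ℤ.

Write as (4m^2)² − (9p^2)², then factor 4m^2 − 9p^2 once more.

(2m + 3p)(2m − 3p)(4m^2 + 9p^2)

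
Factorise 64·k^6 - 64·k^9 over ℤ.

Every term has a factor of 64·k^6; factoring it out leaves -k^3 + 1.
Recognize a difference of cubes with the parts 1 and k.

-64·k^6·(k - 1)·(k^2 + k + 1)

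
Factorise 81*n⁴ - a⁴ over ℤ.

(3*n)⁴ − (a)⁴ = ((3*n)² − (a)²)((3*n)² + (a)²); the first factor splits again, the second (9*n² + a²) is irreducible.

(3*n - a)*(3*n + a)*(9*n² + a²)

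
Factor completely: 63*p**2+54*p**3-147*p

3*p*(3*p+7)*(6*p-7)

Pull out the common factor 3*p, then factor the remaining trinomial.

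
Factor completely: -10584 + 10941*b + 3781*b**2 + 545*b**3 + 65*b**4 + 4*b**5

Testing divisors of the constant over divisors of the leading coefficient, b = -8 is a root, so (b + 8) is a factor; dividing leaves 4*b**4 + 33*b**3 + 281*b**2 + 1533*b - 1323.
Continuing, b = -7 is a root, so (b + 7) is a factor; dividing leaves 4*b**3 + 5*b**2 + 246*b - 189.
Then b = 3/4 is a root, so (4*b - 3) is a factor; dividing leaves b**2 + 2*b + 63.
The quadratic b**2 + 2*b + 63 has discriminant -248 < 0 and is irreducible over ℤ.

(4*b - 3)*(b + 7)*(b + 8)*(b**2 + 2*b + 63)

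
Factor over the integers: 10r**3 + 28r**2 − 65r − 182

Group as (10r**3 − 65r) + (28r**2 − 182) = 5r(2r**2 − 13) + 14(2r**2 − 13).
Both groups share the factor (2r**2 − 13).

(5r + 14)(2r**2 − 13)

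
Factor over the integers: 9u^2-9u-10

Need a pair with product 9·(-10) = -90 and sum -9: that's 6 and -15.
Split the middle term: 9u^2+6u - 15u-10 = 3u(3u+2) - 5(3u+2).

(3u+2)(3u-5)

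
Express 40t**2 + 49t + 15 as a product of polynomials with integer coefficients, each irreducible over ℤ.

(5t + 3)(8t + 5)

Need a pair with product 40·15 = 600 and sum 49: that's 24 and 25.
Split the middle term: 40t**2 + 24t + 25t + 15 = 8t(5t + 3) + 5(5t + 3).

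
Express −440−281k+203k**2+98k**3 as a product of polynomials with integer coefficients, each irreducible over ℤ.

Testing divisors of the constant over divisors of the leading coefficient, k = −8/7 is a root, so (7k+8) divides it; the quotient is 14k**2+13k−55.
The remaining quadratic factors as (2k+5)(7k−11).

(2k+5)(7k+8)(7k−11)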